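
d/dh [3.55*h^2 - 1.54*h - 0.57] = 7.1*h - 1.54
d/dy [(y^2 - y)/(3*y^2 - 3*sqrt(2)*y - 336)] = (-y*(y - 1)*(2*y - sqrt(2)) + (1 - 2*y)*(-y^2 + sqrt(2)*y + 112))/(3*(-y^2 + sqrt(2)*y + 112)^2)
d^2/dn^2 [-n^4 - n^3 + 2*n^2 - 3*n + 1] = -12*n^2 - 6*n + 4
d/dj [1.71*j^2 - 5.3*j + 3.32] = 3.42*j - 5.3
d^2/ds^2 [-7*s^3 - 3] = -42*s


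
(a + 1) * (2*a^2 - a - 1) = 2*a^3 + a^2 - 2*a - 1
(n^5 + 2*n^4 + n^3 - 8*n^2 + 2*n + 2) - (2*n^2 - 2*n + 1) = n^5 + 2*n^4 + n^3 - 10*n^2 + 4*n + 1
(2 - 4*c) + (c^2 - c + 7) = c^2 - 5*c + 9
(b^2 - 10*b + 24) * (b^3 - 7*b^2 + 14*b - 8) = b^5 - 17*b^4 + 108*b^3 - 316*b^2 + 416*b - 192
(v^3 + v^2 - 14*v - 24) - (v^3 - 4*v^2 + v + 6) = 5*v^2 - 15*v - 30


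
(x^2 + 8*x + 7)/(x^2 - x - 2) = (x + 7)/(x - 2)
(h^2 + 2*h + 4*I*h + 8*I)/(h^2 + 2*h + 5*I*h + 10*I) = (h + 4*I)/(h + 5*I)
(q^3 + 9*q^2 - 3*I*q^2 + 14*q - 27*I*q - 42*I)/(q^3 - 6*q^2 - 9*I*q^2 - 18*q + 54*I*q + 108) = (q^2 + 9*q + 14)/(q^2 - 6*q*(1 + I) + 36*I)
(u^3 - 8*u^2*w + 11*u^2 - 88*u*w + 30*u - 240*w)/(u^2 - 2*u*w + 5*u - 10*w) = (u^2 - 8*u*w + 6*u - 48*w)/(u - 2*w)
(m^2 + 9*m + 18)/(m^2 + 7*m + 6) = (m + 3)/(m + 1)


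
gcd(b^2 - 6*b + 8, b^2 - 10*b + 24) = b - 4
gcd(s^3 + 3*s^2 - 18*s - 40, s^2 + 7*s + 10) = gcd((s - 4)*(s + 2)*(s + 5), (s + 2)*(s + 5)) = s^2 + 7*s + 10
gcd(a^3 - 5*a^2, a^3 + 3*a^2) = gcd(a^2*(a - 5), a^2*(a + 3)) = a^2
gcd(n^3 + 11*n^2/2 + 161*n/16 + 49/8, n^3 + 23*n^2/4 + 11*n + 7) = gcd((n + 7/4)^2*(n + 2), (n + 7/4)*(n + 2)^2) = n^2 + 15*n/4 + 7/2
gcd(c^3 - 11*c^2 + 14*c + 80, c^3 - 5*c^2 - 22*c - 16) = c^2 - 6*c - 16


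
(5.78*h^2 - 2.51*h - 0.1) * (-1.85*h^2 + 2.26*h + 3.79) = -10.693*h^4 + 17.7063*h^3 + 16.4186*h^2 - 9.7389*h - 0.379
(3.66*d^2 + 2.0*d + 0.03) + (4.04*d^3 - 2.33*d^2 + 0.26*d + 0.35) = 4.04*d^3 + 1.33*d^2 + 2.26*d + 0.38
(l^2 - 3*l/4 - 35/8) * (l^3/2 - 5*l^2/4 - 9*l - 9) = l^5/2 - 13*l^4/8 - 41*l^3/4 + 103*l^2/32 + 369*l/8 + 315/8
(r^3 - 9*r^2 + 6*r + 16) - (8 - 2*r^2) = r^3 - 7*r^2 + 6*r + 8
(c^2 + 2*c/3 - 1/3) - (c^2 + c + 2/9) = -c/3 - 5/9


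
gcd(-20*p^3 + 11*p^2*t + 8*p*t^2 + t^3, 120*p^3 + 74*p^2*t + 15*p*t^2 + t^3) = 20*p^2 + 9*p*t + t^2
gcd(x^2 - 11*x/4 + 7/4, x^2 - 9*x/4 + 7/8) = x - 7/4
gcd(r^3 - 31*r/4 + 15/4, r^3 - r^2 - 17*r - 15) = r + 3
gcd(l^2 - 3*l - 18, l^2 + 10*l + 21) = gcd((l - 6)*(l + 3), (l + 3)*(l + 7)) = l + 3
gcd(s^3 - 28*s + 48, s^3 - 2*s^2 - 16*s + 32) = s^2 - 6*s + 8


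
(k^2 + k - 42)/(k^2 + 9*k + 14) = (k - 6)/(k + 2)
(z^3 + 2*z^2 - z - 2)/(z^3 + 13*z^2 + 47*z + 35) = (z^2 + z - 2)/(z^2 + 12*z + 35)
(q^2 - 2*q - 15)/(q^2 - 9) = (q - 5)/(q - 3)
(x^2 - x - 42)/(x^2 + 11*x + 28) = (x^2 - x - 42)/(x^2 + 11*x + 28)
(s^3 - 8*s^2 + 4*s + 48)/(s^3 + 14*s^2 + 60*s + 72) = (s^2 - 10*s + 24)/(s^2 + 12*s + 36)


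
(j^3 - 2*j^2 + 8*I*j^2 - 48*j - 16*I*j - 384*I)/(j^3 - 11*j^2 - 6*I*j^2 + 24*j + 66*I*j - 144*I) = (j^2 + j*(6 + 8*I) + 48*I)/(j^2 + j*(-3 - 6*I) + 18*I)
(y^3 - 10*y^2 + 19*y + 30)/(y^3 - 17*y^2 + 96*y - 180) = (y + 1)/(y - 6)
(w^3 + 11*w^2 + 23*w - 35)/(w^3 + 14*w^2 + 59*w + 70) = (w - 1)/(w + 2)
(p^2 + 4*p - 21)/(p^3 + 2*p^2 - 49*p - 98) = (p - 3)/(p^2 - 5*p - 14)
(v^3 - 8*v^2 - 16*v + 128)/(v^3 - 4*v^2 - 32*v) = (v - 4)/v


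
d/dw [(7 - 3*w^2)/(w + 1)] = (3*w^2 - 6*w*(w + 1) - 7)/(w + 1)^2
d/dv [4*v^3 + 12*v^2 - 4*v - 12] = 12*v^2 + 24*v - 4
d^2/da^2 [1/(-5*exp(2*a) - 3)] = (60 - 100*exp(2*a))*exp(2*a)/(5*exp(2*a) + 3)^3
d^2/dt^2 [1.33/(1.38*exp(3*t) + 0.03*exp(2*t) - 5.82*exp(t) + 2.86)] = ((-16.5186*exp(2*t) - 0.1596*exp(t) + 7.7406)*(1.38*exp(3*t) + 0.03*exp(2*t) - 5.82*exp(t) + 2.86) + 1.33*(4.14*exp(2*t) + 0.06*exp(t) - 5.82)*(8.28*exp(2*t) + 0.12*exp(t) - 11.64)*exp(t))*exp(t)/(1.38*exp(3*t) + 0.03*exp(2*t) - 5.82*exp(t) + 2.86)^3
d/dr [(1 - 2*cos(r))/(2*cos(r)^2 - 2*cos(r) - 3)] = 2*(2*cos(r) - cos(2*r) - 5)*sin(r)/(2*cos(r) - cos(2*r) + 2)^2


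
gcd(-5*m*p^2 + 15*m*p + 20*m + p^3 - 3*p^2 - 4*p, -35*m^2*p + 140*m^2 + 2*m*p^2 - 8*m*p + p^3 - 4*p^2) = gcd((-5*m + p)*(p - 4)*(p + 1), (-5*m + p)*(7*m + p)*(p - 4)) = -5*m*p + 20*m + p^2 - 4*p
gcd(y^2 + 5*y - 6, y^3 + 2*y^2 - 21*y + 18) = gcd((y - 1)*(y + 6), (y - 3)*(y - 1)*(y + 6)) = y^2 + 5*y - 6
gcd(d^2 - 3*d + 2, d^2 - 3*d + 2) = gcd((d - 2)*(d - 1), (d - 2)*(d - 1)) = d^2 - 3*d + 2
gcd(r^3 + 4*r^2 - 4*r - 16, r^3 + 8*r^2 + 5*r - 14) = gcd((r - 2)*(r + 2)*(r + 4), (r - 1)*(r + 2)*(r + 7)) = r + 2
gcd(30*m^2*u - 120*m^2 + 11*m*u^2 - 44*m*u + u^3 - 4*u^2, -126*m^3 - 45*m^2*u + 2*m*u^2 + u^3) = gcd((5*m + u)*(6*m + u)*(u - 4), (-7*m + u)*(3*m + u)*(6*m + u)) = 6*m + u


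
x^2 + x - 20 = (x - 4)*(x + 5)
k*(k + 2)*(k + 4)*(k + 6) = k^4 + 12*k^3 + 44*k^2 + 48*k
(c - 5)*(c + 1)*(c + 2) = c^3 - 2*c^2 - 13*c - 10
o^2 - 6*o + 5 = (o - 5)*(o - 1)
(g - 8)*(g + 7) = g^2 - g - 56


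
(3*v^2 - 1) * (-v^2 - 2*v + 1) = -3*v^4 - 6*v^3 + 4*v^2 + 2*v - 1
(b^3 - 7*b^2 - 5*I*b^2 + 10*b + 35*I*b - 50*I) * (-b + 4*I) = -b^4 + 7*b^3 + 9*I*b^3 + 10*b^2 - 63*I*b^2 - 140*b + 90*I*b + 200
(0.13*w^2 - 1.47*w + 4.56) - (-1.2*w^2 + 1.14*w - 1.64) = 1.33*w^2 - 2.61*w + 6.2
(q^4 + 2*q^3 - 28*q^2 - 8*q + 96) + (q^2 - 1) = q^4 + 2*q^3 - 27*q^2 - 8*q + 95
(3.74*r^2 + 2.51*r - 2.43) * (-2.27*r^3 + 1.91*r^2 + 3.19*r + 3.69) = -8.4898*r^5 + 1.4457*r^4 + 22.2408*r^3 + 17.1662*r^2 + 1.5102*r - 8.9667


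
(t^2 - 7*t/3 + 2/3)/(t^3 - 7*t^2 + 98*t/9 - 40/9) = 3*(3*t^2 - 7*t + 2)/(9*t^3 - 63*t^2 + 98*t - 40)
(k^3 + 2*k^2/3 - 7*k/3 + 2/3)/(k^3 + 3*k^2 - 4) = (k - 1/3)/(k + 2)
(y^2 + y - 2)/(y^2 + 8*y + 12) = (y - 1)/(y + 6)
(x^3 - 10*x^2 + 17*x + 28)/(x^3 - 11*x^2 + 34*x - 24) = (x^2 - 6*x - 7)/(x^2 - 7*x + 6)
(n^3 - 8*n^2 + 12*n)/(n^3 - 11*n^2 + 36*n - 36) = n/(n - 3)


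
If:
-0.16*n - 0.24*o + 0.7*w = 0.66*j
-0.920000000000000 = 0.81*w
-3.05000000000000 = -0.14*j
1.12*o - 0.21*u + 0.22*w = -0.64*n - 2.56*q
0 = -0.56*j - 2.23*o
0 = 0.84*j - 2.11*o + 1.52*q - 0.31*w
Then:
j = 21.79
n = -86.63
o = -5.47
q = -19.87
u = -536.55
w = -1.14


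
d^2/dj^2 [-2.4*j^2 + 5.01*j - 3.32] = -4.80000000000000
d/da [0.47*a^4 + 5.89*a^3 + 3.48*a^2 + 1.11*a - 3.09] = 1.88*a^3 + 17.67*a^2 + 6.96*a + 1.11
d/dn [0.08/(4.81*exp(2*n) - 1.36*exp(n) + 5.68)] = (0.1088 - 0.7696*exp(n))*exp(n)/(4.81*exp(2*n) - 1.36*exp(n) + 5.68)^2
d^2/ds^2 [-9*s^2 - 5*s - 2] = -18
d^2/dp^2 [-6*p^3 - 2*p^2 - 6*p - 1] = -36*p - 4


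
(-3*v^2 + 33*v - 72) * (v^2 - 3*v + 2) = -3*v^4 + 42*v^3 - 177*v^2 + 282*v - 144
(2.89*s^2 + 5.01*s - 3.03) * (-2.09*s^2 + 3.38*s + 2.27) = -6.0401*s^4 - 0.702699999999998*s^3 + 29.8268*s^2 + 1.1313*s - 6.8781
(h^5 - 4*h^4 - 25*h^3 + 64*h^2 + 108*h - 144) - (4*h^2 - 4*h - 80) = h^5 - 4*h^4 - 25*h^3 + 60*h^2 + 112*h - 64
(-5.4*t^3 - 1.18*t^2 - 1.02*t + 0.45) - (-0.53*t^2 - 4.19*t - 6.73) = -5.4*t^3 - 0.65*t^2 + 3.17*t + 7.18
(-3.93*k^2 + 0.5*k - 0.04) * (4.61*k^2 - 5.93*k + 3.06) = -18.1173*k^4 + 25.6099*k^3 - 15.1752*k^2 + 1.7672*k - 0.1224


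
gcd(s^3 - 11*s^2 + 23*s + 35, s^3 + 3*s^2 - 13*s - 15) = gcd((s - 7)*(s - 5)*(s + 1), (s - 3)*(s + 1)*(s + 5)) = s + 1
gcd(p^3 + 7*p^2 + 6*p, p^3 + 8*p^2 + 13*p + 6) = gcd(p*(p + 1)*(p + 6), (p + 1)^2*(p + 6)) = p^2 + 7*p + 6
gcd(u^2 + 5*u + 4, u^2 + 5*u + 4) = u^2 + 5*u + 4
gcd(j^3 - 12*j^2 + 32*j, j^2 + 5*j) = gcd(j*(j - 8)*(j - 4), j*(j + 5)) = j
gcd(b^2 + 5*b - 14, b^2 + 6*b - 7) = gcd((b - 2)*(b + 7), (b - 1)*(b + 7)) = b + 7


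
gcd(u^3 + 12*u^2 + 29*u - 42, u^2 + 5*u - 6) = u^2 + 5*u - 6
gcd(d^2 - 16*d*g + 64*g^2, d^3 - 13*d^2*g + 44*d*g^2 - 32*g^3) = d - 8*g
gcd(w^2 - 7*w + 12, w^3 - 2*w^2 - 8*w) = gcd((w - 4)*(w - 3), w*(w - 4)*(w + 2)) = w - 4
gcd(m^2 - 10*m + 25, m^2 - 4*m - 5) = m - 5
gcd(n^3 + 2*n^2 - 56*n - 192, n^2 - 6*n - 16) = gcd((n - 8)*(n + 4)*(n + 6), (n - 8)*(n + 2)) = n - 8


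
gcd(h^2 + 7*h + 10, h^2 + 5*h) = h + 5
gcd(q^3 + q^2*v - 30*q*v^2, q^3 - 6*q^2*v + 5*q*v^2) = q^2 - 5*q*v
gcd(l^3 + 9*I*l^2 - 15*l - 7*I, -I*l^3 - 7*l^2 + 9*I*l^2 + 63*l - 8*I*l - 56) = 1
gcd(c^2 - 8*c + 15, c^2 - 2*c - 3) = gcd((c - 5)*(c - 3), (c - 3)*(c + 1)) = c - 3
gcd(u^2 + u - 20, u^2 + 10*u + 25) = u + 5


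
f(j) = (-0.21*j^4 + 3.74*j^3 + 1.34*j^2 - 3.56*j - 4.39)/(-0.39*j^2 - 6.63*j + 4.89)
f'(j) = (0.78*j + 6.63)*(-0.21*j^4 + 3.74*j^3 + 1.34*j^2 - 3.56*j - 4.39)/(-0.39*j^2 - 6.63*j + 4.89)^2 + (-0.84*j^3 + 11.22*j^2 + 2.68*j - 3.56)/(-0.39*j^2 - 6.63*j + 4.89) = (0.1638*j^5 + 2.7183*j^4 - 53.7*j^3 + 44.5932*j^2 + 9.681*j - 46.5141)/(0.1521*j^4 + 5.1714*j^3 + 40.1427*j^2 - 64.8414*j + 23.9121)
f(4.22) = -7.29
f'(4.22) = -2.40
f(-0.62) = -0.29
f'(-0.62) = -0.28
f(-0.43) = -0.38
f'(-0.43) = -0.65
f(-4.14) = -11.45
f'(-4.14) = 7.73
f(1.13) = 0.53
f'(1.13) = -5.35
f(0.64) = -10.62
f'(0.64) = -150.31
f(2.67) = -3.60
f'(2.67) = -2.32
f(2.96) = -4.28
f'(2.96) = -2.35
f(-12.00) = -374.20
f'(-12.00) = 143.27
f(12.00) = -17.23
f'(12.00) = 0.63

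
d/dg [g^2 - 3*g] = 2*g - 3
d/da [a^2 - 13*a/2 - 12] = 2*a - 13/2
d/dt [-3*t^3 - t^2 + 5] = t*(-9*t - 2)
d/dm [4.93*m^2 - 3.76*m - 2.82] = 9.86*m - 3.76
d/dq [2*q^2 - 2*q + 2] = 4*q - 2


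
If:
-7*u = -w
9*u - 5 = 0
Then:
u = 5/9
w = 35/9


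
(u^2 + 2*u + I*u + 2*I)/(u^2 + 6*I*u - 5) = (u + 2)/(u + 5*I)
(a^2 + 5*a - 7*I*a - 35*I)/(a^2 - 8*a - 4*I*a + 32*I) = (a^2 + a*(5 - 7*I) - 35*I)/(a^2 - 4*a*(2 + I) + 32*I)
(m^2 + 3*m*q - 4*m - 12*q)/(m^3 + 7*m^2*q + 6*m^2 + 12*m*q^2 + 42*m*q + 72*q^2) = (m - 4)/(m^2 + 4*m*q + 6*m + 24*q)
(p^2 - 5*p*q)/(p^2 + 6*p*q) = (p - 5*q)/(p + 6*q)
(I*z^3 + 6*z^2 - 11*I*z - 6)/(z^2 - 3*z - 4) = (-I*z^3 - 6*z^2 + 11*I*z + 6)/(-z^2 + 3*z + 4)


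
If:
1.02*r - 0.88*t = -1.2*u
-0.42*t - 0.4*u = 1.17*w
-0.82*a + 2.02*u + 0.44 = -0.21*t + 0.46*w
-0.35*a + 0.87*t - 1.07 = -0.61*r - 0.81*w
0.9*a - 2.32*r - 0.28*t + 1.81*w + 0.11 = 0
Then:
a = -14.63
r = -1.40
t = -7.62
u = -4.40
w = 4.24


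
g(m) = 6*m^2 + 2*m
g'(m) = 12*m + 2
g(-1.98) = 19.56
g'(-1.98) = -21.76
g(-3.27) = 57.62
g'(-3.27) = -37.24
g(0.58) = 3.18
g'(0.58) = 8.96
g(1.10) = 9.46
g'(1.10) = 15.20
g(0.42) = 1.90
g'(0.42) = 7.04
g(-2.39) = 29.49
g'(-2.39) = -26.68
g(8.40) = 440.16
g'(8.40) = 102.80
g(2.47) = 41.55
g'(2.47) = 31.64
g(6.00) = 228.00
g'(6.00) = 74.00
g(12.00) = 888.00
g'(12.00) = 146.00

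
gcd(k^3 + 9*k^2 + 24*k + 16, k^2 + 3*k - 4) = k + 4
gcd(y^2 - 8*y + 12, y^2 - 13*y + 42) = y - 6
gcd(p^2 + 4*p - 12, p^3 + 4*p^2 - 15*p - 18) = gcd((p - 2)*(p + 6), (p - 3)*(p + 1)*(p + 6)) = p + 6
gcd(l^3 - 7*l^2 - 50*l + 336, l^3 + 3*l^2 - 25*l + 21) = l + 7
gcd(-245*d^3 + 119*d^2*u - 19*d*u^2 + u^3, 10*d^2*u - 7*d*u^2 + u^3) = -5*d + u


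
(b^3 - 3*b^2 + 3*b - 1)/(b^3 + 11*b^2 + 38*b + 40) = (b^3 - 3*b^2 + 3*b - 1)/(b^3 + 11*b^2 + 38*b + 40)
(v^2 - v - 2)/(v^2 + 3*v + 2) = (v - 2)/(v + 2)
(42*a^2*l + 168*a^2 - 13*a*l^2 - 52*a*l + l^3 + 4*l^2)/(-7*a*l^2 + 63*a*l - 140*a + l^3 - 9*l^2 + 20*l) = (-6*a*l - 24*a + l^2 + 4*l)/(l^2 - 9*l + 20)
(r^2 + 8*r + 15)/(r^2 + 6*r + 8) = (r^2 + 8*r + 15)/(r^2 + 6*r + 8)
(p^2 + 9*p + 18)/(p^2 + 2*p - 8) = (p^2 + 9*p + 18)/(p^2 + 2*p - 8)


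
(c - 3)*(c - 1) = c^2 - 4*c + 3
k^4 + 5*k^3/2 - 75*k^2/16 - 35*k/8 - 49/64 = (k - 7/4)*(k + 1/4)*(k + 1/2)*(k + 7/2)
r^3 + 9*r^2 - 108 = (r - 3)*(r + 6)^2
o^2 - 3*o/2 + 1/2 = (o - 1)*(o - 1/2)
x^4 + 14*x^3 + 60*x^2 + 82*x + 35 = (x + 1)^2*(x + 5)*(x + 7)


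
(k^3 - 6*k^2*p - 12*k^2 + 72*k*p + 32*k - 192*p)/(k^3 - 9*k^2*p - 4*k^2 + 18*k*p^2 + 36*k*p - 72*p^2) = (8 - k)/(-k + 3*p)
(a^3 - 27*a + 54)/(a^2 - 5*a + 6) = (a^2 + 3*a - 18)/(a - 2)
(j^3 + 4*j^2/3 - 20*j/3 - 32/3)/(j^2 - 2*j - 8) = (3*j^2 - 2*j - 16)/(3*(j - 4))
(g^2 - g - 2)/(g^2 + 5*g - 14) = (g + 1)/(g + 7)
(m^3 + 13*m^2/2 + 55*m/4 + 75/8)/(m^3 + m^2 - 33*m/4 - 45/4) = (m + 5/2)/(m - 3)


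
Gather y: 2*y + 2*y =4*y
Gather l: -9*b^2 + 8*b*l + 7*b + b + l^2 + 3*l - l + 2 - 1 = -9*b^2 + 8*b + l^2 + l*(8*b + 2) + 1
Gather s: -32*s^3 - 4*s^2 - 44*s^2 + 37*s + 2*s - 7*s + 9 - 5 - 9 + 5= -32*s^3 - 48*s^2 + 32*s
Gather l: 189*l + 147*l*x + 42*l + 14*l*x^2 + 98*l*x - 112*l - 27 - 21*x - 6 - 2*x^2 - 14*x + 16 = l*(14*x^2 + 245*x + 119) - 2*x^2 - 35*x - 17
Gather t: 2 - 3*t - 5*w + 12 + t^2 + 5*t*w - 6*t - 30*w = t^2 + t*(5*w - 9) - 35*w + 14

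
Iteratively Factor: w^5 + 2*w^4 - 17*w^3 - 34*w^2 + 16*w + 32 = (w + 2)*(w^4 - 17*w^2 + 16) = (w - 4)*(w + 2)*(w^3 + 4*w^2 - w - 4) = (w - 4)*(w - 1)*(w + 2)*(w^2 + 5*w + 4) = (w - 4)*(w - 1)*(w + 2)*(w + 4)*(w + 1)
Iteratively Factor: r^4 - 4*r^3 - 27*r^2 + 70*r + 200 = (r + 4)*(r^3 - 8*r^2 + 5*r + 50) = (r - 5)*(r + 4)*(r^2 - 3*r - 10) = (r - 5)*(r + 2)*(r + 4)*(r - 5)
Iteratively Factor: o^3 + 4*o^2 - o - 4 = (o - 1)*(o^2 + 5*o + 4) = (o - 1)*(o + 4)*(o + 1)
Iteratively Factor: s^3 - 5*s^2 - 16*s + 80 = (s + 4)*(s^2 - 9*s + 20) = (s - 4)*(s + 4)*(s - 5)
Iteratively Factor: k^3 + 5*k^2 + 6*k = (k + 3)*(k^2 + 2*k) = (k + 2)*(k + 3)*(k)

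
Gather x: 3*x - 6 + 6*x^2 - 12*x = 6*x^2 - 9*x - 6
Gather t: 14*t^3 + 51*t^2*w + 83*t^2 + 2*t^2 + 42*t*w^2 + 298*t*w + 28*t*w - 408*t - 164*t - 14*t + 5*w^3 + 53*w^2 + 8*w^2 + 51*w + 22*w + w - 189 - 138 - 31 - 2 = 14*t^3 + t^2*(51*w + 85) + t*(42*w^2 + 326*w - 586) + 5*w^3 + 61*w^2 + 74*w - 360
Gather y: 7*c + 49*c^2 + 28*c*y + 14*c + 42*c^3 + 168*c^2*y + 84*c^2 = 42*c^3 + 133*c^2 + 21*c + y*(168*c^2 + 28*c)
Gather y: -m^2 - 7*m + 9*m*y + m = -m^2 + 9*m*y - 6*m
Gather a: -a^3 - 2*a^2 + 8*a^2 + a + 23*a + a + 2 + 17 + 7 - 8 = -a^3 + 6*a^2 + 25*a + 18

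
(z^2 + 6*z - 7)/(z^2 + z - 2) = (z + 7)/(z + 2)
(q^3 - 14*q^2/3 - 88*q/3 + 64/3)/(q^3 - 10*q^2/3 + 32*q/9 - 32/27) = 9*(q^2 - 4*q - 32)/(9*q^2 - 24*q + 16)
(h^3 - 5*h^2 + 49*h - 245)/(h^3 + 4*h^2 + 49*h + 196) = (h - 5)/(h + 4)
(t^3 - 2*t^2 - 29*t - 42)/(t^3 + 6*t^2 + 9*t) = (t^2 - 5*t - 14)/(t*(t + 3))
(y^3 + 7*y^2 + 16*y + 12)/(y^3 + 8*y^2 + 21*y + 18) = (y + 2)/(y + 3)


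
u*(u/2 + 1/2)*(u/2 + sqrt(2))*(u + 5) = u^4/4 + sqrt(2)*u^3/2 + 3*u^3/2 + 5*u^2/4 + 3*sqrt(2)*u^2 + 5*sqrt(2)*u/2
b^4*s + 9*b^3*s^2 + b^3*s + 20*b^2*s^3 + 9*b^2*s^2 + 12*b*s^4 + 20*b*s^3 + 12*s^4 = (b + s)*(b + 2*s)*(b + 6*s)*(b*s + s)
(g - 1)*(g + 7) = g^2 + 6*g - 7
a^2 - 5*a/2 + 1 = (a - 2)*(a - 1/2)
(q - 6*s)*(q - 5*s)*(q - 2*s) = q^3 - 13*q^2*s + 52*q*s^2 - 60*s^3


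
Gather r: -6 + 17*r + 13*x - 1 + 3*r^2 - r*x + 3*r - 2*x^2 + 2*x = 3*r^2 + r*(20 - x) - 2*x^2 + 15*x - 7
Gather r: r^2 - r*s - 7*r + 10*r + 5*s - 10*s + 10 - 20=r^2 + r*(3 - s) - 5*s - 10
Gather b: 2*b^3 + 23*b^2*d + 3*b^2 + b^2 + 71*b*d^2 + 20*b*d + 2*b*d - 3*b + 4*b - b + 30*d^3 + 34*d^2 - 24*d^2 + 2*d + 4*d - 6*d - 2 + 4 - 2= 2*b^3 + b^2*(23*d + 4) + b*(71*d^2 + 22*d) + 30*d^3 + 10*d^2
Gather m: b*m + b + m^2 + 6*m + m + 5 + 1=b + m^2 + m*(b + 7) + 6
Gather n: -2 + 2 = 0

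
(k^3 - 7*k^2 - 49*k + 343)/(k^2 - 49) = k - 7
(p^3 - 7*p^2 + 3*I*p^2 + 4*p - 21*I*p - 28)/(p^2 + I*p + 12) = (p^2 - p*(7 + I) + 7*I)/(p - 3*I)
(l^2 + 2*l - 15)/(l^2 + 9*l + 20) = (l - 3)/(l + 4)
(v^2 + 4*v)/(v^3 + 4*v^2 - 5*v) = (v + 4)/(v^2 + 4*v - 5)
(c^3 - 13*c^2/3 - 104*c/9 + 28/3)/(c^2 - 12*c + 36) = (9*c^2 + 15*c - 14)/(9*(c - 6))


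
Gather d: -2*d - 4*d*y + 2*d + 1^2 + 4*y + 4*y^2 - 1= -4*d*y + 4*y^2 + 4*y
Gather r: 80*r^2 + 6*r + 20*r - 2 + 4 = 80*r^2 + 26*r + 2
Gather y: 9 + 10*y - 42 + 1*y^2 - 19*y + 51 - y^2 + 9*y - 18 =0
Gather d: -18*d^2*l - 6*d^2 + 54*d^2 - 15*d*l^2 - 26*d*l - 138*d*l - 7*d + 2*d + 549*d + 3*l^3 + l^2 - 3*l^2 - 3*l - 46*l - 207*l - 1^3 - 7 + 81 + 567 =d^2*(48 - 18*l) + d*(-15*l^2 - 164*l + 544) + 3*l^3 - 2*l^2 - 256*l + 640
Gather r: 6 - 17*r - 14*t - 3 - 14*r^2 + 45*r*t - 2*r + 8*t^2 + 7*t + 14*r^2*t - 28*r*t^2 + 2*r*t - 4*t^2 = r^2*(14*t - 14) + r*(-28*t^2 + 47*t - 19) + 4*t^2 - 7*t + 3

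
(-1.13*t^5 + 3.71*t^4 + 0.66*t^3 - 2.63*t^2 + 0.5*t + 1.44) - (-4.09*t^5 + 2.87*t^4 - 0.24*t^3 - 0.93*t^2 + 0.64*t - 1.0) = 2.96*t^5 + 0.84*t^4 + 0.9*t^3 - 1.7*t^2 - 0.14*t + 2.44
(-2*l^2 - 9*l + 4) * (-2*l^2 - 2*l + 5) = 4*l^4 + 22*l^3 - 53*l + 20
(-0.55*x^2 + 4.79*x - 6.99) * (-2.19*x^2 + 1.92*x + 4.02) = 1.2045*x^4 - 11.5461*x^3 + 22.2939*x^2 + 5.835*x - 28.0998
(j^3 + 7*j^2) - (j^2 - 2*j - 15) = j^3 + 6*j^2 + 2*j + 15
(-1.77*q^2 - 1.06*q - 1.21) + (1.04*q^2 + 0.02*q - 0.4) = -0.73*q^2 - 1.04*q - 1.61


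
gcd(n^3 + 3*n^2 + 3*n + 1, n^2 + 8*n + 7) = n + 1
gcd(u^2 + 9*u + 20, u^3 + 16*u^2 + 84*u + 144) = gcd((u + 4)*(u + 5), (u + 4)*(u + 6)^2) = u + 4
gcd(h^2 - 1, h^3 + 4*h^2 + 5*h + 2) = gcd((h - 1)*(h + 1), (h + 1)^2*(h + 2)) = h + 1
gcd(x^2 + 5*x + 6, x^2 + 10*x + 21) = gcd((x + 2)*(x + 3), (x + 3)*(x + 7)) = x + 3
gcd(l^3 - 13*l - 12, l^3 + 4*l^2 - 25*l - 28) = l^2 - 3*l - 4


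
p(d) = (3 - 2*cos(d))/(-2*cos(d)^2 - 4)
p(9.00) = -0.85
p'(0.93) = -0.50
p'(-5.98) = -0.14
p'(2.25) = 0.04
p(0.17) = -0.17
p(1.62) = -0.77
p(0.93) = -0.38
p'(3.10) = 0.01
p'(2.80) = 0.07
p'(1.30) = -0.61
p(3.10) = -0.83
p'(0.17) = -0.08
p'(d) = -4*(3 - 2*cos(d))*sin(d)*cos(d)/(-2*cos(d)^2 - 4)^2 + 2*sin(d)/(-2*cos(d)^2 - 4)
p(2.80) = -0.85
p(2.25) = -0.89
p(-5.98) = -0.19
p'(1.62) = -0.46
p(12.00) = -0.24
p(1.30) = -0.59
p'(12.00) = 0.28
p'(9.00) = 0.08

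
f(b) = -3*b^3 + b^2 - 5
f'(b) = -9*b^2 + 2*b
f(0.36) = -5.01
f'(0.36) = -0.45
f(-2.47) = 46.31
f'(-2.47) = -59.85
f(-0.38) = -4.69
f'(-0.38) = -2.06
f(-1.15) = 0.89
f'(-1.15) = -14.20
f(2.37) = -39.32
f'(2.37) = -45.81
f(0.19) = -4.98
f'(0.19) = 0.06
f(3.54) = -125.55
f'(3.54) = -105.70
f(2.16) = -30.57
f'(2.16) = -37.67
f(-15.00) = 10345.00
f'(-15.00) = -2055.00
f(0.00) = -5.00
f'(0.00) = 0.00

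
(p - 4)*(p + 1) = p^2 - 3*p - 4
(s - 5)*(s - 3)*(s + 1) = s^3 - 7*s^2 + 7*s + 15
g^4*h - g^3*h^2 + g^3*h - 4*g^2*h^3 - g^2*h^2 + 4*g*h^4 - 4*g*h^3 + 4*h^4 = (g - 2*h)*(g - h)*(g + 2*h)*(g*h + h)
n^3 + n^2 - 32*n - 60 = (n - 6)*(n + 2)*(n + 5)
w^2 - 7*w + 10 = (w - 5)*(w - 2)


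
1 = 1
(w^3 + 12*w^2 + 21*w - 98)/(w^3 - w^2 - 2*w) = (w^2 + 14*w + 49)/(w*(w + 1))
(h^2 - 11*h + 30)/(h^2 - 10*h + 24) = (h - 5)/(h - 4)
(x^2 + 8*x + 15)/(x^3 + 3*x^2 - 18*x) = (x^2 + 8*x + 15)/(x*(x^2 + 3*x - 18))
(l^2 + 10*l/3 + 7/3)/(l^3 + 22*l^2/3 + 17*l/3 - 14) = (l + 1)/(l^2 + 5*l - 6)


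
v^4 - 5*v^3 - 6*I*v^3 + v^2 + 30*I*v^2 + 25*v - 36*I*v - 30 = (v - 3)*(v - 2)*(v - 5*I)*(v - I)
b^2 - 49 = (b - 7)*(b + 7)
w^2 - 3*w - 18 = (w - 6)*(w + 3)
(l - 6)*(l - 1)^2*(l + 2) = l^4 - 6*l^3 - 3*l^2 + 20*l - 12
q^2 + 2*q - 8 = (q - 2)*(q + 4)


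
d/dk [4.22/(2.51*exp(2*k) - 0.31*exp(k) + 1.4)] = (1.3082 - 21.1844*exp(k))*exp(k)/(2.51*exp(2*k) - 0.31*exp(k) + 1.4)^2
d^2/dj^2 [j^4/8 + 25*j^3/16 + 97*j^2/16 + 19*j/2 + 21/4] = 3*j^2/2 + 75*j/8 + 97/8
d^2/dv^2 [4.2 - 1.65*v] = 0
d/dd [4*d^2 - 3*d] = 8*d - 3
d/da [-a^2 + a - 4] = 1 - 2*a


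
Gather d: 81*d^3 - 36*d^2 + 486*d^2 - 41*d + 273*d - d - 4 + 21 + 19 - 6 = 81*d^3 + 450*d^2 + 231*d + 30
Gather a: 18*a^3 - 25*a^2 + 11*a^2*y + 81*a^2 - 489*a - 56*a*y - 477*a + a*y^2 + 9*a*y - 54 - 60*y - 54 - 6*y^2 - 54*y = 18*a^3 + a^2*(11*y + 56) + a*(y^2 - 47*y - 966) - 6*y^2 - 114*y - 108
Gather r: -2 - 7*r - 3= -7*r - 5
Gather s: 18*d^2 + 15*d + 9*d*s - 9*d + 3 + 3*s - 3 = 18*d^2 + 6*d + s*(9*d + 3)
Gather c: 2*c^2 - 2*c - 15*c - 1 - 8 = 2*c^2 - 17*c - 9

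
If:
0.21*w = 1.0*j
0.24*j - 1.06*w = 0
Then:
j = 0.00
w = 0.00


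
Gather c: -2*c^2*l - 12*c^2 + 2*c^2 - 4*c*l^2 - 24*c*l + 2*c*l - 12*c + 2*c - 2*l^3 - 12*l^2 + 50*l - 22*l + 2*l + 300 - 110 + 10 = c^2*(-2*l - 10) + c*(-4*l^2 - 22*l - 10) - 2*l^3 - 12*l^2 + 30*l + 200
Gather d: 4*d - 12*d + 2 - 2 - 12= -8*d - 12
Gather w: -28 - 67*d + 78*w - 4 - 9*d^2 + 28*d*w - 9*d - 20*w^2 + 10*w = -9*d^2 - 76*d - 20*w^2 + w*(28*d + 88) - 32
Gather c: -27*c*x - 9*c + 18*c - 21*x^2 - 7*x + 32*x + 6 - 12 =c*(9 - 27*x) - 21*x^2 + 25*x - 6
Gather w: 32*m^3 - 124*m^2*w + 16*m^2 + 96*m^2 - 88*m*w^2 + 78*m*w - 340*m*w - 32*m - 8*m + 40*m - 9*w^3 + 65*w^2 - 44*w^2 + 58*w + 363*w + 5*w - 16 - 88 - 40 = 32*m^3 + 112*m^2 - 9*w^3 + w^2*(21 - 88*m) + w*(-124*m^2 - 262*m + 426) - 144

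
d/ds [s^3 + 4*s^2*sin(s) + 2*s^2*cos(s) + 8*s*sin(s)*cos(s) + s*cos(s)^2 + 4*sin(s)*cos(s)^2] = -2*s^2*sin(s) + 4*s^2*cos(s) + 3*s^2 + 8*s*sin(s) - s*sin(2*s) + 4*s*cos(s) + 8*s*cos(2*s) + 4*sin(2*s) + cos(s) + cos(2*s)/2 + 3*cos(3*s) + 1/2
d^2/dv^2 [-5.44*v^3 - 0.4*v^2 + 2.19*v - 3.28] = -32.64*v - 0.8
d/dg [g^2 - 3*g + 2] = 2*g - 3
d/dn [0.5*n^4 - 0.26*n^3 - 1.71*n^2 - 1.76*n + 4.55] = 2.0*n^3 - 0.78*n^2 - 3.42*n - 1.76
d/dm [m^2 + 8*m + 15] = 2*m + 8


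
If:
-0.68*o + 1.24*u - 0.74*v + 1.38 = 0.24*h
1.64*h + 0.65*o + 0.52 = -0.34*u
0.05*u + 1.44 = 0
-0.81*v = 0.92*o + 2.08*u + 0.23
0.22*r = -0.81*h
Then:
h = -134.21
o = 352.90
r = 494.15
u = -28.80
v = -327.15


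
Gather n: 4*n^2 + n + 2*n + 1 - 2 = 4*n^2 + 3*n - 1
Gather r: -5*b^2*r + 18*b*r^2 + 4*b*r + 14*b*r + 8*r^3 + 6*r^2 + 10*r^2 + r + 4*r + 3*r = 8*r^3 + r^2*(18*b + 16) + r*(-5*b^2 + 18*b + 8)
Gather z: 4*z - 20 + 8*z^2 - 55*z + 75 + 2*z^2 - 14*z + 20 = 10*z^2 - 65*z + 75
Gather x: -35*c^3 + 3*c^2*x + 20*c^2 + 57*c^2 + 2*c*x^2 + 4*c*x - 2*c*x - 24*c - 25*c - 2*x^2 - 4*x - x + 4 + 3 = -35*c^3 + 77*c^2 - 49*c + x^2*(2*c - 2) + x*(3*c^2 + 2*c - 5) + 7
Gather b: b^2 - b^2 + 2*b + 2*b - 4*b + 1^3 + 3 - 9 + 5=0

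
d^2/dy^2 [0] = 0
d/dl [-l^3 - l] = -3*l^2 - 1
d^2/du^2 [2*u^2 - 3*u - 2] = 4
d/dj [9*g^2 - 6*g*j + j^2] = -6*g + 2*j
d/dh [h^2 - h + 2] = 2*h - 1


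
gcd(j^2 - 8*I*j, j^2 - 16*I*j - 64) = j - 8*I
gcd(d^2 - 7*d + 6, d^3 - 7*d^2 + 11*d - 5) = d - 1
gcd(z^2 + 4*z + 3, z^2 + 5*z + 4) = z + 1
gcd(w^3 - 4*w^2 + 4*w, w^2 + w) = w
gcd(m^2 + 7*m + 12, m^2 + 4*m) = m + 4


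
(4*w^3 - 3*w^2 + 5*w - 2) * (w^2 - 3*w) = 4*w^5 - 15*w^4 + 14*w^3 - 17*w^2 + 6*w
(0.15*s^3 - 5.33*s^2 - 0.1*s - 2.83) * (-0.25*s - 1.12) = -0.0375*s^4 + 1.1645*s^3 + 5.9946*s^2 + 0.8195*s + 3.1696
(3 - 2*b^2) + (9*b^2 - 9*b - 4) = 7*b^2 - 9*b - 1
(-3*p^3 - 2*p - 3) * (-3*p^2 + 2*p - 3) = 9*p^5 - 6*p^4 + 15*p^3 + 5*p^2 + 9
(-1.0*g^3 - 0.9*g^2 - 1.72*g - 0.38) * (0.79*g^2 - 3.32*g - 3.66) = -0.79*g^5 + 2.609*g^4 + 5.2892*g^3 + 8.7042*g^2 + 7.5568*g + 1.3908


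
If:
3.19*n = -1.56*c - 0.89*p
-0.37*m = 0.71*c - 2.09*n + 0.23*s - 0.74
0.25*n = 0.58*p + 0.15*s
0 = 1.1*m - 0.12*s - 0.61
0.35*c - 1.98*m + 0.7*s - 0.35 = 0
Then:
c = 0.08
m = 0.87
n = 0.15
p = -0.69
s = 2.93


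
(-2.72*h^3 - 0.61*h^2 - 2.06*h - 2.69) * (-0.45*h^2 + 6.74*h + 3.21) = 1.224*h^5 - 18.0583*h^4 - 11.9156*h^3 - 14.632*h^2 - 24.7432*h - 8.6349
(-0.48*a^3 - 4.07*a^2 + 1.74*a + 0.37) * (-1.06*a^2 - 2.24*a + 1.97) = 0.5088*a^5 + 5.3894*a^4 + 6.3268*a^3 - 12.3077*a^2 + 2.599*a + 0.7289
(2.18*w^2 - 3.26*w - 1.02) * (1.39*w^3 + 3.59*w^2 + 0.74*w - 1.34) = 3.0302*w^5 + 3.2948*w^4 - 11.508*w^3 - 8.9954*w^2 + 3.6136*w + 1.3668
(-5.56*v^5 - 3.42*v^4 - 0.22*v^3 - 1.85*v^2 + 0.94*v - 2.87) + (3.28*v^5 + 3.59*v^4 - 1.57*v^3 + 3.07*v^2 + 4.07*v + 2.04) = -2.28*v^5 + 0.17*v^4 - 1.79*v^3 + 1.22*v^2 + 5.01*v - 0.83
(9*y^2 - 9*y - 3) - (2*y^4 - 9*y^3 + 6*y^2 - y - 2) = -2*y^4 + 9*y^3 + 3*y^2 - 8*y - 1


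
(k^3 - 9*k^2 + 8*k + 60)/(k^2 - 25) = (k^2 - 4*k - 12)/(k + 5)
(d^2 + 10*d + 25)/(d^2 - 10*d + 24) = (d^2 + 10*d + 25)/(d^2 - 10*d + 24)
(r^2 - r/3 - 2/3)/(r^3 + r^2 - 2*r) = (r + 2/3)/(r*(r + 2))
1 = 1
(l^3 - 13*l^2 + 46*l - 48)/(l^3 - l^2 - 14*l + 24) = (l - 8)/(l + 4)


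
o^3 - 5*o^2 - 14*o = o*(o - 7)*(o + 2)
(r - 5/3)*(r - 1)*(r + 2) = r^3 - 2*r^2/3 - 11*r/3 + 10/3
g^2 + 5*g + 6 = (g + 2)*(g + 3)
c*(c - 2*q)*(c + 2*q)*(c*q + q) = c^4*q + c^3*q - 4*c^2*q^3 - 4*c*q^3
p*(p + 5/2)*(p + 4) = p^3 + 13*p^2/2 + 10*p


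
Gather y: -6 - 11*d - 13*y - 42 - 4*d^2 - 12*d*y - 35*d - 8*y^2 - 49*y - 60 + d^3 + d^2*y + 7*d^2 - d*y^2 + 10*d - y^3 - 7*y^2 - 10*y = d^3 + 3*d^2 - 36*d - y^3 + y^2*(-d - 15) + y*(d^2 - 12*d - 72) - 108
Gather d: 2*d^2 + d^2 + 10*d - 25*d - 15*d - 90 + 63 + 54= 3*d^2 - 30*d + 27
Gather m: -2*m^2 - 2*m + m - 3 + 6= -2*m^2 - m + 3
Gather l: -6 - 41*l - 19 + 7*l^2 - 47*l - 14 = 7*l^2 - 88*l - 39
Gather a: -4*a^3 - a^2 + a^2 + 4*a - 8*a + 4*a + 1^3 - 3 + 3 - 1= -4*a^3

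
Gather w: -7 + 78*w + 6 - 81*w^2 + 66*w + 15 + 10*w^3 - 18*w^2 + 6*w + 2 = 10*w^3 - 99*w^2 + 150*w + 16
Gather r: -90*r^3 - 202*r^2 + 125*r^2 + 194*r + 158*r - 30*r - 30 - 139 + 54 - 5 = -90*r^3 - 77*r^2 + 322*r - 120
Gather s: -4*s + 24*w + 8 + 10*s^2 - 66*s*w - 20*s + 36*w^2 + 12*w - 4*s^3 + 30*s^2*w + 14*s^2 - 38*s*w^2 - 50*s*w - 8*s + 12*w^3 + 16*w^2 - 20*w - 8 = -4*s^3 + s^2*(30*w + 24) + s*(-38*w^2 - 116*w - 32) + 12*w^3 + 52*w^2 + 16*w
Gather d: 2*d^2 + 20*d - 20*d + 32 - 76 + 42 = 2*d^2 - 2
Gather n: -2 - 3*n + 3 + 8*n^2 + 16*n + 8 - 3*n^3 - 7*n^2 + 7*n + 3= -3*n^3 + n^2 + 20*n + 12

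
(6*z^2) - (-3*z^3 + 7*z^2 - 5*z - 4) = 3*z^3 - z^2 + 5*z + 4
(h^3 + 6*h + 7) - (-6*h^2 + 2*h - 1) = h^3 + 6*h^2 + 4*h + 8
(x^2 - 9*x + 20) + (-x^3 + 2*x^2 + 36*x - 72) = -x^3 + 3*x^2 + 27*x - 52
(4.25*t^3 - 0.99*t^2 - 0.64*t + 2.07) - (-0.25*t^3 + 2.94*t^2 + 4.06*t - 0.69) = 4.5*t^3 - 3.93*t^2 - 4.7*t + 2.76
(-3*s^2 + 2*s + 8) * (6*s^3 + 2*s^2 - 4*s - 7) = -18*s^5 + 6*s^4 + 64*s^3 + 29*s^2 - 46*s - 56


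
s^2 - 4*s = s*(s - 4)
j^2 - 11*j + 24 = (j - 8)*(j - 3)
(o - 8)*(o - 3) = o^2 - 11*o + 24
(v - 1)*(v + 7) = v^2 + 6*v - 7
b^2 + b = b*(b + 1)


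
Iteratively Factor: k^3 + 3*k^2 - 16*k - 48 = (k - 4)*(k^2 + 7*k + 12) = (k - 4)*(k + 3)*(k + 4)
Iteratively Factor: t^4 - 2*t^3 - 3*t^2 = (t + 1)*(t^3 - 3*t^2) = t*(t + 1)*(t^2 - 3*t) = t^2*(t + 1)*(t - 3)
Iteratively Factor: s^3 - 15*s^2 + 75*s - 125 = (s - 5)*(s^2 - 10*s + 25) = (s - 5)^2*(s - 5)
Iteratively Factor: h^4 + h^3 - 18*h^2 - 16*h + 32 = (h - 1)*(h^3 + 2*h^2 - 16*h - 32) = (h - 1)*(h + 2)*(h^2 - 16) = (h - 1)*(h + 2)*(h + 4)*(h - 4)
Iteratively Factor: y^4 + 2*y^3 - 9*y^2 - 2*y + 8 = (y - 2)*(y^3 + 4*y^2 - y - 4) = (y - 2)*(y + 4)*(y^2 - 1) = (y - 2)*(y - 1)*(y + 4)*(y + 1)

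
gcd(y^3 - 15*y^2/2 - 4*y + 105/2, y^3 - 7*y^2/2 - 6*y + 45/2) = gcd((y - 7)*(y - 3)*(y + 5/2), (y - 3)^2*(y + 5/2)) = y^2 - y/2 - 15/2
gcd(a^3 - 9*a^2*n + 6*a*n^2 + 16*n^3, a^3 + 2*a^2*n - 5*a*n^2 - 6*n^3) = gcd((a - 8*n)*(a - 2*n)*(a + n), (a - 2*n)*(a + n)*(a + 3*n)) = a^2 - a*n - 2*n^2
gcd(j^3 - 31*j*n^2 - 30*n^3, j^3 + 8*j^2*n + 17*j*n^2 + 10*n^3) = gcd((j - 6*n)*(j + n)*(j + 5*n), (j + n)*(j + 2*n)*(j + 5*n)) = j^2 + 6*j*n + 5*n^2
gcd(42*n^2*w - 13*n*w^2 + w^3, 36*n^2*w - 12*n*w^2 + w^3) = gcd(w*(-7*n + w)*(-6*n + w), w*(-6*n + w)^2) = -6*n*w + w^2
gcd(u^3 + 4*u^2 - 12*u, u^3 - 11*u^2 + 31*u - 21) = 1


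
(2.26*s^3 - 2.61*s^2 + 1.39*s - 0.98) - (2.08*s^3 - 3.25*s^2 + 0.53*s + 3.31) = 0.18*s^3 + 0.64*s^2 + 0.86*s - 4.29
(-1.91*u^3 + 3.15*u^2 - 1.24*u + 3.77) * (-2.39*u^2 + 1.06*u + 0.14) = 4.5649*u^5 - 9.5531*u^4 + 6.0352*u^3 - 9.8837*u^2 + 3.8226*u + 0.5278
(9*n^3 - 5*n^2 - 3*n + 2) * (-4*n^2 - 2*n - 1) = -36*n^5 + 2*n^4 + 13*n^3 + 3*n^2 - n - 2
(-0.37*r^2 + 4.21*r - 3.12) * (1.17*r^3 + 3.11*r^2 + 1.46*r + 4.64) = -0.4329*r^5 + 3.775*r^4 + 8.9025*r^3 - 5.2734*r^2 + 14.9792*r - 14.4768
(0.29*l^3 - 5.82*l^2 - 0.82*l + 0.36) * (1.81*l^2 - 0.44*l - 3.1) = 0.5249*l^5 - 10.6618*l^4 + 0.1776*l^3 + 19.0544*l^2 + 2.3836*l - 1.116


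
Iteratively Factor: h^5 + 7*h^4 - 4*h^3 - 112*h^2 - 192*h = (h)*(h^4 + 7*h^3 - 4*h^2 - 112*h - 192) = h*(h - 4)*(h^3 + 11*h^2 + 40*h + 48) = h*(h - 4)*(h + 4)*(h^2 + 7*h + 12) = h*(h - 4)*(h + 4)^2*(h + 3)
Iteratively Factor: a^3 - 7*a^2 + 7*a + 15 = (a - 3)*(a^2 - 4*a - 5) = (a - 3)*(a + 1)*(a - 5)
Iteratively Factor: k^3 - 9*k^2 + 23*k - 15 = (k - 1)*(k^2 - 8*k + 15) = (k - 3)*(k - 1)*(k - 5)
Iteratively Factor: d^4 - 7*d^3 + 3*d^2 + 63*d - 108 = (d - 4)*(d^3 - 3*d^2 - 9*d + 27) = (d - 4)*(d + 3)*(d^2 - 6*d + 9) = (d - 4)*(d - 3)*(d + 3)*(d - 3)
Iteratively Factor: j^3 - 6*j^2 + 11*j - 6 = (j - 2)*(j^2 - 4*j + 3) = (j - 2)*(j - 1)*(j - 3)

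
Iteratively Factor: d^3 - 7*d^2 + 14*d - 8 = (d - 4)*(d^2 - 3*d + 2) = (d - 4)*(d - 1)*(d - 2)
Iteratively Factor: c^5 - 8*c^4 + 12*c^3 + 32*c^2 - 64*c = (c + 2)*(c^4 - 10*c^3 + 32*c^2 - 32*c) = (c - 4)*(c + 2)*(c^3 - 6*c^2 + 8*c) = c*(c - 4)*(c + 2)*(c^2 - 6*c + 8) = c*(c - 4)^2*(c + 2)*(c - 2)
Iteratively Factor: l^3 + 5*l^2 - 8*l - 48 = (l + 4)*(l^2 + l - 12) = (l - 3)*(l + 4)*(l + 4)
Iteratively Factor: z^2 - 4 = (z + 2)*(z - 2)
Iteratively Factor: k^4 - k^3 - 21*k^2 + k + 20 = (k - 5)*(k^3 + 4*k^2 - k - 4) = (k - 5)*(k + 4)*(k^2 - 1) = (k - 5)*(k - 1)*(k + 4)*(k + 1)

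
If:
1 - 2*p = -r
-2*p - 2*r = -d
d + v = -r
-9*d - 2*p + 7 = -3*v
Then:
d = 11/20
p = 17/40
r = -3/20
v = -2/5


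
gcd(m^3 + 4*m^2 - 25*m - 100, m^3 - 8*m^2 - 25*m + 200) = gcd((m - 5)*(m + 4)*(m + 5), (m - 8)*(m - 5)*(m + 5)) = m^2 - 25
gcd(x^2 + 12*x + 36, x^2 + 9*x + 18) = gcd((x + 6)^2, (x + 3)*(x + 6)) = x + 6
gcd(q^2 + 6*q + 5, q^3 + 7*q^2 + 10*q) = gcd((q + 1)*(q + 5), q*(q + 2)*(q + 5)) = q + 5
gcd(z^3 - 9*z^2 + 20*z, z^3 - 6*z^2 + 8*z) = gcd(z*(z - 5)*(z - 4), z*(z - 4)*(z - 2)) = z^2 - 4*z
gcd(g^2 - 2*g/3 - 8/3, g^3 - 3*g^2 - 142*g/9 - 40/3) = g + 4/3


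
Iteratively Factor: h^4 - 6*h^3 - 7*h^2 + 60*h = (h - 4)*(h^3 - 2*h^2 - 15*h) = (h - 5)*(h - 4)*(h^2 + 3*h) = h*(h - 5)*(h - 4)*(h + 3)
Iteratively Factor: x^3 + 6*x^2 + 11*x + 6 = (x + 2)*(x^2 + 4*x + 3) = (x + 1)*(x + 2)*(x + 3)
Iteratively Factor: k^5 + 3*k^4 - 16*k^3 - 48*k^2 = (k + 4)*(k^4 - k^3 - 12*k^2) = (k + 3)*(k + 4)*(k^3 - 4*k^2) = k*(k + 3)*(k + 4)*(k^2 - 4*k) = k^2*(k + 3)*(k + 4)*(k - 4)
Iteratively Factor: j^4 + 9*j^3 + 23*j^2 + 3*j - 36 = (j + 3)*(j^3 + 6*j^2 + 5*j - 12) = (j + 3)^2*(j^2 + 3*j - 4) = (j - 1)*(j + 3)^2*(j + 4)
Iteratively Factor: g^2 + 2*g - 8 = (g - 2)*(g + 4)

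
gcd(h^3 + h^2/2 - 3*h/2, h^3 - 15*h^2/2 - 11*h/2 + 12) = h^2 + h/2 - 3/2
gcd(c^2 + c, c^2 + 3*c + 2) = c + 1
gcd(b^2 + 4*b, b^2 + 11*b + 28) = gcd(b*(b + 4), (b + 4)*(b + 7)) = b + 4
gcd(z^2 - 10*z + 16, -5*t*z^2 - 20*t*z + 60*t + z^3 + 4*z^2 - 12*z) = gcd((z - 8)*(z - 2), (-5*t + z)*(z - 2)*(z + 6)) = z - 2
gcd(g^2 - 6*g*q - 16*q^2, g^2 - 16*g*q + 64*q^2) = -g + 8*q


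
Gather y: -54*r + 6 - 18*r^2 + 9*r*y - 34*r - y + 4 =-18*r^2 - 88*r + y*(9*r - 1) + 10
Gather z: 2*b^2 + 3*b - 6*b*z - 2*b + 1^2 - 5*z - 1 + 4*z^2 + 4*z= 2*b^2 + b + 4*z^2 + z*(-6*b - 1)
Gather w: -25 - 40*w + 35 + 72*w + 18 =32*w + 28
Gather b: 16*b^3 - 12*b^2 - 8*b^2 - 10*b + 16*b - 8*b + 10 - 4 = 16*b^3 - 20*b^2 - 2*b + 6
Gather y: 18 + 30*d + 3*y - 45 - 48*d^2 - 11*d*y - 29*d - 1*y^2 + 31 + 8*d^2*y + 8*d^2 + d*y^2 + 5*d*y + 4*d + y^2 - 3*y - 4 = -40*d^2 + d*y^2 + 5*d + y*(8*d^2 - 6*d)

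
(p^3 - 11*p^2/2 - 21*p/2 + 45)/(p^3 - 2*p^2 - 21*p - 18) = (p - 5/2)/(p + 1)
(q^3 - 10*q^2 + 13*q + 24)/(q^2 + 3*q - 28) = (q^3 - 10*q^2 + 13*q + 24)/(q^2 + 3*q - 28)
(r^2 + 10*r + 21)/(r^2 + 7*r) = (r + 3)/r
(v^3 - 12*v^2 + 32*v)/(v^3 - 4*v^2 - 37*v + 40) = v*(v - 4)/(v^2 + 4*v - 5)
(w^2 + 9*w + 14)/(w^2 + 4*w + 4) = (w + 7)/(w + 2)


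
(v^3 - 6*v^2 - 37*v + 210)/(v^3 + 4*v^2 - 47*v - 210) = (v - 5)/(v + 5)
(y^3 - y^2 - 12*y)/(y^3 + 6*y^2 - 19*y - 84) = y/(y + 7)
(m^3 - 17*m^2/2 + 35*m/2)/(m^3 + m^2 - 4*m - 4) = m*(2*m^2 - 17*m + 35)/(2*(m^3 + m^2 - 4*m - 4))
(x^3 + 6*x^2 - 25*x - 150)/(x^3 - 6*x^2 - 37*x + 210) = (x + 5)/(x - 7)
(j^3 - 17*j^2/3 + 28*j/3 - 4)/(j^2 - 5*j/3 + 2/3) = (j^2 - 5*j + 6)/(j - 1)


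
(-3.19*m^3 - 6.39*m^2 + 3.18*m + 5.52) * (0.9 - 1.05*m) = 3.3495*m^4 + 3.8385*m^3 - 9.09*m^2 - 2.934*m + 4.968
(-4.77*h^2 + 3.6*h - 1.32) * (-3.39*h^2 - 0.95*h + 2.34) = 16.1703*h^4 - 7.6725*h^3 - 10.107*h^2 + 9.678*h - 3.0888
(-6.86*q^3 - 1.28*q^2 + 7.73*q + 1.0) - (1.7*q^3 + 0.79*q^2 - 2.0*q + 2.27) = -8.56*q^3 - 2.07*q^2 + 9.73*q - 1.27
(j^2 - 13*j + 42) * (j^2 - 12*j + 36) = j^4 - 25*j^3 + 234*j^2 - 972*j + 1512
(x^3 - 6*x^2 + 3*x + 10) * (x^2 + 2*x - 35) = x^5 - 4*x^4 - 44*x^3 + 226*x^2 - 85*x - 350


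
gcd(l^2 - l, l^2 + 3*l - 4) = l - 1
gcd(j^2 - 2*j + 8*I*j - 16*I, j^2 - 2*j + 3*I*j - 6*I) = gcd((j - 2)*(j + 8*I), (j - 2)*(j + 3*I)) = j - 2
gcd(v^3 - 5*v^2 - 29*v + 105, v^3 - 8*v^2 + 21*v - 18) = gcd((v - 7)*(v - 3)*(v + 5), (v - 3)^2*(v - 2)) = v - 3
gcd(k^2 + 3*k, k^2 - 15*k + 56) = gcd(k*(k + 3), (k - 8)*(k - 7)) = 1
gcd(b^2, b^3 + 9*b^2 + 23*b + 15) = 1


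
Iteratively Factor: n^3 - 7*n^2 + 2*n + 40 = (n + 2)*(n^2 - 9*n + 20) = (n - 5)*(n + 2)*(n - 4)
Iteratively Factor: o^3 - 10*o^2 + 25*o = (o - 5)*(o^2 - 5*o) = o*(o - 5)*(o - 5)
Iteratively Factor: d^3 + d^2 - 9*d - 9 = (d + 3)*(d^2 - 2*d - 3) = (d + 1)*(d + 3)*(d - 3)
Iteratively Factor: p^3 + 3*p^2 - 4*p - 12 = (p - 2)*(p^2 + 5*p + 6) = (p - 2)*(p + 3)*(p + 2)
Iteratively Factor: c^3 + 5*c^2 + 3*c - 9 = (c - 1)*(c^2 + 6*c + 9) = (c - 1)*(c + 3)*(c + 3)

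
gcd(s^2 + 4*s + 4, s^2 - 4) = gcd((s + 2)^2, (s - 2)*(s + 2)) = s + 2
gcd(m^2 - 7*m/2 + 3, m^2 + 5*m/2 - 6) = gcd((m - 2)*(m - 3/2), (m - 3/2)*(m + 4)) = m - 3/2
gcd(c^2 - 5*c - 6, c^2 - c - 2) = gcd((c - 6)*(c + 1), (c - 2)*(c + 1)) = c + 1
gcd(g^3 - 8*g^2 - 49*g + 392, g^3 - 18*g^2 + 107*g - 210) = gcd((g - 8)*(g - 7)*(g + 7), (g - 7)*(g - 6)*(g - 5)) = g - 7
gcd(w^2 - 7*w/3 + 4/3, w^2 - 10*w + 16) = 1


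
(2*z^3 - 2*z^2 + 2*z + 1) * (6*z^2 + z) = 12*z^5 - 10*z^4 + 10*z^3 + 8*z^2 + z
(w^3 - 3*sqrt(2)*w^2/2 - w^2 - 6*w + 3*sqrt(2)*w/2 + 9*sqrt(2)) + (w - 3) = w^3 - 3*sqrt(2)*w^2/2 - w^2 - 5*w + 3*sqrt(2)*w/2 - 3 + 9*sqrt(2)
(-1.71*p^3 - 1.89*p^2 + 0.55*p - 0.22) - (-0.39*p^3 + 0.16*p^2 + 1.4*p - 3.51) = -1.32*p^3 - 2.05*p^2 - 0.85*p + 3.29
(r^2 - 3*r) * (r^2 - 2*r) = r^4 - 5*r^3 + 6*r^2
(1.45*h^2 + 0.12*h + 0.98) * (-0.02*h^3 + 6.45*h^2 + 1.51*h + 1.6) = -0.029*h^5 + 9.3501*h^4 + 2.9439*h^3 + 8.8222*h^2 + 1.6718*h + 1.568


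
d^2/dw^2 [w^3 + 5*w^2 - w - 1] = 6*w + 10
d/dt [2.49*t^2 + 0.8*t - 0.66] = 4.98*t + 0.8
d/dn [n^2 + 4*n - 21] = 2*n + 4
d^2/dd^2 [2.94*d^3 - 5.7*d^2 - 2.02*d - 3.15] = 17.64*d - 11.4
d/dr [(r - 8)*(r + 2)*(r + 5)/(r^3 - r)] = (r^4 + 90*r^3 + 241*r^2 - 80)/(r^6 - 2*r^4 + r^2)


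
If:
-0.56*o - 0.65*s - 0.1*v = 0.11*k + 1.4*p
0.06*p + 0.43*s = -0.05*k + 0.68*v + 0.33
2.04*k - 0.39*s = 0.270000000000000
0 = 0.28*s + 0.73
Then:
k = -0.37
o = -28.5119047619048*v - 58.1259034863946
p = 11.3333333333333*v + 24.4895833333333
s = -2.61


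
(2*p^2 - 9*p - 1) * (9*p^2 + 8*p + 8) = 18*p^4 - 65*p^3 - 65*p^2 - 80*p - 8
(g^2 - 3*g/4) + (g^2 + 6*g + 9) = 2*g^2 + 21*g/4 + 9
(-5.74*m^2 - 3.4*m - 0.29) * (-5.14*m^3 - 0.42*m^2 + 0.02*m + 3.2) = 29.5036*m^5 + 19.8868*m^4 + 2.8038*m^3 - 18.3142*m^2 - 10.8858*m - 0.928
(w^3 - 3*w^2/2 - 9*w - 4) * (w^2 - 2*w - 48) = w^5 - 7*w^4/2 - 54*w^3 + 86*w^2 + 440*w + 192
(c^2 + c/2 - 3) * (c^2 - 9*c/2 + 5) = c^4 - 4*c^3 - c^2/4 + 16*c - 15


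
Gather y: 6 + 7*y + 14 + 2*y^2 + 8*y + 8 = 2*y^2 + 15*y + 28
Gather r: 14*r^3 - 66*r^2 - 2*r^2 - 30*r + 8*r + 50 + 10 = 14*r^3 - 68*r^2 - 22*r + 60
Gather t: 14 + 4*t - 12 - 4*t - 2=0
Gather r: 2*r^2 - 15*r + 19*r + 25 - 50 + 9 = 2*r^2 + 4*r - 16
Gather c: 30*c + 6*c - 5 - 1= 36*c - 6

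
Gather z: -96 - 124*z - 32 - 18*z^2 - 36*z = -18*z^2 - 160*z - 128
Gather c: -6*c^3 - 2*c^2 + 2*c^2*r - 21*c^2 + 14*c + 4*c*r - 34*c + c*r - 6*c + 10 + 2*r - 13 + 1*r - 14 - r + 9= -6*c^3 + c^2*(2*r - 23) + c*(5*r - 26) + 2*r - 8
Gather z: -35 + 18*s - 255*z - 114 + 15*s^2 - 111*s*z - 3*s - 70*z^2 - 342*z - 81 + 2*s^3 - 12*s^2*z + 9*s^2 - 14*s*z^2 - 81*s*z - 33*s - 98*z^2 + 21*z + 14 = 2*s^3 + 24*s^2 - 18*s + z^2*(-14*s - 168) + z*(-12*s^2 - 192*s - 576) - 216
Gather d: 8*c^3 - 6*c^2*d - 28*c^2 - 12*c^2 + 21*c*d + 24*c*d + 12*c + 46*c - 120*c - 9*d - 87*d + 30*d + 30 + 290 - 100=8*c^3 - 40*c^2 - 62*c + d*(-6*c^2 + 45*c - 66) + 220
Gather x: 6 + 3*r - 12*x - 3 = 3*r - 12*x + 3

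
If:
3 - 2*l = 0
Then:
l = 3/2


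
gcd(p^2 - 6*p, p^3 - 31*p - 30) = p - 6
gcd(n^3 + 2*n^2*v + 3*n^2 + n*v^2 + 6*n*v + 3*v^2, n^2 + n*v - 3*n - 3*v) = n + v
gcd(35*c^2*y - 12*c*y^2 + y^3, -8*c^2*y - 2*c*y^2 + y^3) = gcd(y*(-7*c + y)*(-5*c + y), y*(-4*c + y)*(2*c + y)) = y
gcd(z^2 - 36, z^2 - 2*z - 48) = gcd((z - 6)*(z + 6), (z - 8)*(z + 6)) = z + 6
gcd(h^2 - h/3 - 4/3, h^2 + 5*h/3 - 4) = h - 4/3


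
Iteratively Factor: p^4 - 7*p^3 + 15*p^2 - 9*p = (p - 3)*(p^3 - 4*p^2 + 3*p) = p*(p - 3)*(p^2 - 4*p + 3) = p*(p - 3)^2*(p - 1)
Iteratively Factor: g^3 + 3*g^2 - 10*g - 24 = (g + 4)*(g^2 - g - 6) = (g + 2)*(g + 4)*(g - 3)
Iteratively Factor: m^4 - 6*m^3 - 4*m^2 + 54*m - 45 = (m - 1)*(m^3 - 5*m^2 - 9*m + 45) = (m - 3)*(m - 1)*(m^2 - 2*m - 15) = (m - 3)*(m - 1)*(m + 3)*(m - 5)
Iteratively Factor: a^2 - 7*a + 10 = (a - 2)*(a - 5)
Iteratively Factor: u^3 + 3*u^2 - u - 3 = (u - 1)*(u^2 + 4*u + 3) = (u - 1)*(u + 1)*(u + 3)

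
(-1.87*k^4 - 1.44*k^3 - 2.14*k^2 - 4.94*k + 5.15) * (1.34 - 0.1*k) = 0.187*k^5 - 2.3618*k^4 - 1.7156*k^3 - 2.3736*k^2 - 7.1346*k + 6.901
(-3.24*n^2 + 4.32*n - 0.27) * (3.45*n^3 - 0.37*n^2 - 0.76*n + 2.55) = -11.178*n^5 + 16.1028*n^4 - 0.0674999999999999*n^3 - 11.4453*n^2 + 11.2212*n - 0.6885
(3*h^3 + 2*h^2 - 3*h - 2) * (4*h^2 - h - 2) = 12*h^5 + 5*h^4 - 20*h^3 - 9*h^2 + 8*h + 4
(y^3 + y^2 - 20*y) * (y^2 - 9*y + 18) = y^5 - 8*y^4 - 11*y^3 + 198*y^2 - 360*y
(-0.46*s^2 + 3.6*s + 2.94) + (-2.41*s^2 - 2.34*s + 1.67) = -2.87*s^2 + 1.26*s + 4.61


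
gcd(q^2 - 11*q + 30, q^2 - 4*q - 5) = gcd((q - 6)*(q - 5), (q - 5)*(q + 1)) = q - 5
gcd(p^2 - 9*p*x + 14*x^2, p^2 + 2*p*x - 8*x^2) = -p + 2*x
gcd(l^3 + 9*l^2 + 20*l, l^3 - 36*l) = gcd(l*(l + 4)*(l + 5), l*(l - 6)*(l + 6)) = l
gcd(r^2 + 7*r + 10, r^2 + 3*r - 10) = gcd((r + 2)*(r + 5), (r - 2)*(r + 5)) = r + 5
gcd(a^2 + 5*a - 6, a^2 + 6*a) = a + 6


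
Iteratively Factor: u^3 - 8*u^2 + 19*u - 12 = (u - 3)*(u^2 - 5*u + 4) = (u - 4)*(u - 3)*(u - 1)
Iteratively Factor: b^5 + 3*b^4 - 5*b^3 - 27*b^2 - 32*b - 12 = (b + 1)*(b^4 + 2*b^3 - 7*b^2 - 20*b - 12) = (b + 1)*(b + 2)*(b^3 - 7*b - 6) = (b + 1)*(b + 2)^2*(b^2 - 2*b - 3) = (b - 3)*(b + 1)*(b + 2)^2*(b + 1)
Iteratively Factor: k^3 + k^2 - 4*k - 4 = (k + 1)*(k^2 - 4) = (k + 1)*(k + 2)*(k - 2)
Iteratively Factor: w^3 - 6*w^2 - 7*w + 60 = (w - 4)*(w^2 - 2*w - 15) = (w - 5)*(w - 4)*(w + 3)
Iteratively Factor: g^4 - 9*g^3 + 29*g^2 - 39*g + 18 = (g - 3)*(g^3 - 6*g^2 + 11*g - 6) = (g - 3)^2*(g^2 - 3*g + 2) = (g - 3)^2*(g - 1)*(g - 2)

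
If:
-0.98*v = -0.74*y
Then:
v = 0.755102040816326*y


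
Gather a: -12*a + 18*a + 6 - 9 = 6*a - 3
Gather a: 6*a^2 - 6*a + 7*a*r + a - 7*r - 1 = 6*a^2 + a*(7*r - 5) - 7*r - 1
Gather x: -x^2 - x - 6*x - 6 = -x^2 - 7*x - 6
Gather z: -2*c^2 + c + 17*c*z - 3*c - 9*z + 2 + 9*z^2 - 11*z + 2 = -2*c^2 - 2*c + 9*z^2 + z*(17*c - 20) + 4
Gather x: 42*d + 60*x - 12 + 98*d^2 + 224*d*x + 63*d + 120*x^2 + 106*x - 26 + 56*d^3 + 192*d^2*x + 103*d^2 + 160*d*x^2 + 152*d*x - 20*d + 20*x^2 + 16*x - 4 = 56*d^3 + 201*d^2 + 85*d + x^2*(160*d + 140) + x*(192*d^2 + 376*d + 182) - 42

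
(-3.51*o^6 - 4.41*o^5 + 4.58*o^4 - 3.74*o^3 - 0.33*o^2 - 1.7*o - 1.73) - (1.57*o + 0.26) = -3.51*o^6 - 4.41*o^5 + 4.58*o^4 - 3.74*o^3 - 0.33*o^2 - 3.27*o - 1.99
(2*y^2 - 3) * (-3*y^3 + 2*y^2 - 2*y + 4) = -6*y^5 + 4*y^4 + 5*y^3 + 2*y^2 + 6*y - 12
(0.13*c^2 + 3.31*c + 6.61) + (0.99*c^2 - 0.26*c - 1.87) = 1.12*c^2 + 3.05*c + 4.74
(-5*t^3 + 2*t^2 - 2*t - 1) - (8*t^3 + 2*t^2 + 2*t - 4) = -13*t^3 - 4*t + 3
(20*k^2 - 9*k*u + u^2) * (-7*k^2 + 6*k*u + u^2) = -140*k^4 + 183*k^3*u - 41*k^2*u^2 - 3*k*u^3 + u^4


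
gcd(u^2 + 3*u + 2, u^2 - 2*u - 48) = 1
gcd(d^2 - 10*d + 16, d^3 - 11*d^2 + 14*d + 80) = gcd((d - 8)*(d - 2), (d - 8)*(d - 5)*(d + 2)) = d - 8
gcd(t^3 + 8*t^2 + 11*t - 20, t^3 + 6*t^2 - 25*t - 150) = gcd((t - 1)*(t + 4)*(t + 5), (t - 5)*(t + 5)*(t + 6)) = t + 5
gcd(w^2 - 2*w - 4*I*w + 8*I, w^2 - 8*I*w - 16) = w - 4*I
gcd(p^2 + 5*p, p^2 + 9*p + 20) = p + 5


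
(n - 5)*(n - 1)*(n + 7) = n^3 + n^2 - 37*n + 35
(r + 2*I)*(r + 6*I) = r^2 + 8*I*r - 12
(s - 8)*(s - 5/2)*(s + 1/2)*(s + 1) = s^4 - 9*s^3 + 19*s^2/4 + 99*s/4 + 10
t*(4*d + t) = 4*d*t + t^2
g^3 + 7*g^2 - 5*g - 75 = (g - 3)*(g + 5)^2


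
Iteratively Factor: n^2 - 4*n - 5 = (n - 5)*(n + 1)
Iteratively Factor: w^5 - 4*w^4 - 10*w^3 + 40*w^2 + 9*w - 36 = (w - 1)*(w^4 - 3*w^3 - 13*w^2 + 27*w + 36) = (w - 1)*(w + 1)*(w^3 - 4*w^2 - 9*w + 36) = (w - 1)*(w + 1)*(w + 3)*(w^2 - 7*w + 12) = (w - 4)*(w - 1)*(w + 1)*(w + 3)*(w - 3)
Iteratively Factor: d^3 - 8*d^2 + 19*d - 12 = (d - 4)*(d^2 - 4*d + 3) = (d - 4)*(d - 1)*(d - 3)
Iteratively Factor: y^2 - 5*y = (y)*(y - 5)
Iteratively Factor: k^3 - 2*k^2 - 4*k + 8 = (k + 2)*(k^2 - 4*k + 4) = (k - 2)*(k + 2)*(k - 2)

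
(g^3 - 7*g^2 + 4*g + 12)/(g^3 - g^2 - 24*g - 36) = (g^2 - g - 2)/(g^2 + 5*g + 6)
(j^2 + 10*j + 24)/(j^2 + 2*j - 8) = (j + 6)/(j - 2)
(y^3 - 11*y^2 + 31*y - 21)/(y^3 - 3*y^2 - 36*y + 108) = (y^2 - 8*y + 7)/(y^2 - 36)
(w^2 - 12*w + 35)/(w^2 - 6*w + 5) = (w - 7)/(w - 1)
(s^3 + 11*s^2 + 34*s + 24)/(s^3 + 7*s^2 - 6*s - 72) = (s + 1)/(s - 3)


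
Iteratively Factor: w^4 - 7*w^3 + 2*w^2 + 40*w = (w - 5)*(w^3 - 2*w^2 - 8*w) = (w - 5)*(w - 4)*(w^2 + 2*w) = (w - 5)*(w - 4)*(w + 2)*(w)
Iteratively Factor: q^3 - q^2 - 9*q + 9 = (q - 3)*(q^2 + 2*q - 3) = (q - 3)*(q - 1)*(q + 3)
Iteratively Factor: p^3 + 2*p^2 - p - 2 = (p - 1)*(p^2 + 3*p + 2) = (p - 1)*(p + 2)*(p + 1)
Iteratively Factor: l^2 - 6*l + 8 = (l - 4)*(l - 2)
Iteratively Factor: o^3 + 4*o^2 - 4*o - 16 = (o + 4)*(o^2 - 4) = (o + 2)*(o + 4)*(o - 2)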